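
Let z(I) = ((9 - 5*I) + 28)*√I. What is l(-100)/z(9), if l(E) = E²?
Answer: -1250/3 ≈ -416.67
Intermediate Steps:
z(I) = √I*(37 - 5*I) (z(I) = (37 - 5*I)*√I = √I*(37 - 5*I))
l(-100)/z(9) = (-100)²/((√9*(37 - 5*9))) = 10000/((3*(37 - 45))) = 10000/((3*(-8))) = 10000/(-24) = 10000*(-1/24) = -1250/3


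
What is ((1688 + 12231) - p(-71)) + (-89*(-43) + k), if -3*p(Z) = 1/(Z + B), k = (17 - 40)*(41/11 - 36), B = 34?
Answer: 22574170/1221 ≈ 18488.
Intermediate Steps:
k = 8165/11 (k = -23*(41*(1/11) - 36) = -23*(41/11 - 36) = -23*(-355/11) = 8165/11 ≈ 742.27)
p(Z) = -1/(3*(34 + Z)) (p(Z) = -1/(3*(Z + 34)) = -1/(3*(34 + Z)))
((1688 + 12231) - p(-71)) + (-89*(-43) + k) = ((1688 + 12231) - (-1)/(102 + 3*(-71))) + (-89*(-43) + 8165/11) = (13919 - (-1)/(102 - 213)) + (3827 + 8165/11) = (13919 - (-1)/(-111)) + 50262/11 = (13919 - (-1)*(-1)/111) + 50262/11 = (13919 - 1*1/111) + 50262/11 = (13919 - 1/111) + 50262/11 = 1545008/111 + 50262/11 = 22574170/1221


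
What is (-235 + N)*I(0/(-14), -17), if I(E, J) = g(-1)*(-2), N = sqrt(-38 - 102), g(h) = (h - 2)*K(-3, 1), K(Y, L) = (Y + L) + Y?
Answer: 7050 - 60*I*sqrt(35) ≈ 7050.0 - 354.96*I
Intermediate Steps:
K(Y, L) = L + 2*Y (K(Y, L) = (L + Y) + Y = L + 2*Y)
g(h) = 10 - 5*h (g(h) = (h - 2)*(1 + 2*(-3)) = (-2 + h)*(1 - 6) = (-2 + h)*(-5) = 10 - 5*h)
N = 2*I*sqrt(35) (N = sqrt(-140) = 2*I*sqrt(35) ≈ 11.832*I)
I(E, J) = -30 (I(E, J) = (10 - 5*(-1))*(-2) = (10 + 5)*(-2) = 15*(-2) = -30)
(-235 + N)*I(0/(-14), -17) = (-235 + 2*I*sqrt(35))*(-30) = 7050 - 60*I*sqrt(35)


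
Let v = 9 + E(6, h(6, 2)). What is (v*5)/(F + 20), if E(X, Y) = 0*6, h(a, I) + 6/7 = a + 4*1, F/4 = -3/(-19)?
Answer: 855/392 ≈ 2.1811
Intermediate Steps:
F = 12/19 (F = 4*(-3/(-19)) = 4*(-3*(-1/19)) = 4*(3/19) = 12/19 ≈ 0.63158)
h(a, I) = 22/7 + a (h(a, I) = -6/7 + (a + 4*1) = -6/7 + (a + 4) = -6/7 + (4 + a) = 22/7 + a)
E(X, Y) = 0
v = 9 (v = 9 + 0 = 9)
(v*5)/(F + 20) = (9*5)/(12/19 + 20) = 45/(392/19) = 45*(19/392) = 855/392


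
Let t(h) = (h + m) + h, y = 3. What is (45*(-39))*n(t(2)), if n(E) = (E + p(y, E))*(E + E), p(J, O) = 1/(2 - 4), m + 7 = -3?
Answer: -136890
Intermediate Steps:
m = -10 (m = -7 - 3 = -10)
t(h) = -10 + 2*h (t(h) = (h - 10) + h = (-10 + h) + h = -10 + 2*h)
p(J, O) = -½ (p(J, O) = 1/(-2) = -½)
n(E) = 2*E*(-½ + E) (n(E) = (E - ½)*(E + E) = (-½ + E)*(2*E) = 2*E*(-½ + E))
(45*(-39))*n(t(2)) = (45*(-39))*((-10 + 2*2)*(-1 + 2*(-10 + 2*2))) = -1755*(-10 + 4)*(-1 + 2*(-10 + 4)) = -(-10530)*(-1 + 2*(-6)) = -(-10530)*(-1 - 12) = -(-10530)*(-13) = -1755*78 = -136890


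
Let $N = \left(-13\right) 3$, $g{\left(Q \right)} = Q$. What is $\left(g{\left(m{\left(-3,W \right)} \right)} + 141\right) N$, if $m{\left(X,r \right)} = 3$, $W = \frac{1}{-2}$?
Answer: $-5616$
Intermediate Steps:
$W = - \frac{1}{2} \approx -0.5$
$N = -39$
$\left(g{\left(m{\left(-3,W \right)} \right)} + 141\right) N = \left(3 + 141\right) \left(-39\right) = 144 \left(-39\right) = -5616$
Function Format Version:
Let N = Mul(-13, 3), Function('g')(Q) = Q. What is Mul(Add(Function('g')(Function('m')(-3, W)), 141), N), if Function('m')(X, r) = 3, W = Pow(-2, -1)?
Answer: -5616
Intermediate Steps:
W = Rational(-1, 2) ≈ -0.50000
N = -39
Mul(Add(Function('g')(Function('m')(-3, W)), 141), N) = Mul(Add(3, 141), -39) = Mul(144, -39) = -5616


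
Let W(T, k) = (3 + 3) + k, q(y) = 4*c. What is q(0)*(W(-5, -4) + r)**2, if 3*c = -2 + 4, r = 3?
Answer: 200/3 ≈ 66.667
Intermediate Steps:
c = 2/3 (c = (-2 + 4)/3 = (1/3)*2 = 2/3 ≈ 0.66667)
q(y) = 8/3 (q(y) = 4*(2/3) = 8/3)
W(T, k) = 6 + k
q(0)*(W(-5, -4) + r)**2 = 8*((6 - 4) + 3)**2/3 = 8*(2 + 3)**2/3 = (8/3)*5**2 = (8/3)*25 = 200/3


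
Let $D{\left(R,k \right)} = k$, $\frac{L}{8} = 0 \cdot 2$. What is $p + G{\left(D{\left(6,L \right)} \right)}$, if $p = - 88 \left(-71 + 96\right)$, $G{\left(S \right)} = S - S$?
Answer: $-2200$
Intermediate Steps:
$L = 0$ ($L = 8 \cdot 0 \cdot 2 = 8 \cdot 0 = 0$)
$G{\left(S \right)} = 0$
$p = -2200$ ($p = \left(-88\right) 25 = -2200$)
$p + G{\left(D{\left(6,L \right)} \right)} = -2200 + 0 = -2200$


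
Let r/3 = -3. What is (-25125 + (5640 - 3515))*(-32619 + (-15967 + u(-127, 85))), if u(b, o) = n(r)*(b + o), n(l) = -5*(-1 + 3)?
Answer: 1107818000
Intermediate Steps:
r = -9 (r = 3*(-3) = -9)
n(l) = -10 (n(l) = -5*2 = -10)
u(b, o) = -10*b - 10*o (u(b, o) = -10*(b + o) = -10*b - 10*o)
(-25125 + (5640 - 3515))*(-32619 + (-15967 + u(-127, 85))) = (-25125 + (5640 - 3515))*(-32619 + (-15967 + (-10*(-127) - 10*85))) = (-25125 + 2125)*(-32619 + (-15967 + (1270 - 850))) = -23000*(-32619 + (-15967 + 420)) = -23000*(-32619 - 15547) = -23000*(-48166) = 1107818000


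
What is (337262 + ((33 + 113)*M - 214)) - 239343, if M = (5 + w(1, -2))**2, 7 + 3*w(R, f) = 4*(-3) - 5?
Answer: 99019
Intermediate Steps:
w(R, f) = -8 (w(R, f) = -7/3 + (4*(-3) - 5)/3 = -7/3 + (-12 - 5)/3 = -7/3 + (1/3)*(-17) = -7/3 - 17/3 = -8)
M = 9 (M = (5 - 8)**2 = (-3)**2 = 9)
(337262 + ((33 + 113)*M - 214)) - 239343 = (337262 + ((33 + 113)*9 - 214)) - 239343 = (337262 + (146*9 - 214)) - 239343 = (337262 + (1314 - 214)) - 239343 = (337262 + 1100) - 239343 = 338362 - 239343 = 99019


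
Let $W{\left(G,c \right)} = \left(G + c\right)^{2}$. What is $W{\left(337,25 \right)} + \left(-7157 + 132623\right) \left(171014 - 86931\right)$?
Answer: $10549688722$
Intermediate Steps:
$W{\left(337,25 \right)} + \left(-7157 + 132623\right) \left(171014 - 86931\right) = \left(337 + 25\right)^{2} + \left(-7157 + 132623\right) \left(171014 - 86931\right) = 362^{2} + 125466 \cdot 84083 = 131044 + 10549557678 = 10549688722$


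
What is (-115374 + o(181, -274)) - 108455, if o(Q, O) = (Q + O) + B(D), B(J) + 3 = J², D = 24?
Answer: -223349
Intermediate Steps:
B(J) = -3 + J²
o(Q, O) = 573 + O + Q (o(Q, O) = (Q + O) + (-3 + 24²) = (O + Q) + (-3 + 576) = (O + Q) + 573 = 573 + O + Q)
(-115374 + o(181, -274)) - 108455 = (-115374 + (573 - 274 + 181)) - 108455 = (-115374 + 480) - 108455 = -114894 - 108455 = -223349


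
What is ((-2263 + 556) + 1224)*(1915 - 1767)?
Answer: -71484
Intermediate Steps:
((-2263 + 556) + 1224)*(1915 - 1767) = (-1707 + 1224)*148 = -483*148 = -71484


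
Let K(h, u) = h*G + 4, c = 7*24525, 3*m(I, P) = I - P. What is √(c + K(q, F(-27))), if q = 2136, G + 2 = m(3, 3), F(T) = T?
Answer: √167407 ≈ 409.15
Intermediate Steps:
m(I, P) = -P/3 + I/3 (m(I, P) = (I - P)/3 = -P/3 + I/3)
G = -2 (G = -2 + (-⅓*3 + (⅓)*3) = -2 + (-1 + 1) = -2 + 0 = -2)
c = 171675
K(h, u) = 4 - 2*h (K(h, u) = h*(-2) + 4 = -2*h + 4 = 4 - 2*h)
√(c + K(q, F(-27))) = √(171675 + (4 - 2*2136)) = √(171675 + (4 - 4272)) = √(171675 - 4268) = √167407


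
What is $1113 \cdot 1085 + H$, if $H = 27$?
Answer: $1207632$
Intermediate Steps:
$1113 \cdot 1085 + H = 1113 \cdot 1085 + 27 = 1207605 + 27 = 1207632$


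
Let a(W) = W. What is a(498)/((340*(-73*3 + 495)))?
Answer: 83/15640 ≈ 0.0053069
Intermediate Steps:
a(498)/((340*(-73*3 + 495))) = 498/((340*(-73*3 + 495))) = 498/((340*(-219 + 495))) = 498/((340*276)) = 498/93840 = 498*(1/93840) = 83/15640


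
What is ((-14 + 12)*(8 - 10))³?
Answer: 64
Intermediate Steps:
((-14 + 12)*(8 - 10))³ = (-2*(-2))³ = 4³ = 64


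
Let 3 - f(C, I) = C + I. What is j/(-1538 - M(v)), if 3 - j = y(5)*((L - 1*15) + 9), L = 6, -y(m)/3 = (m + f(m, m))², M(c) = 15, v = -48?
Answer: -3/1553 ≈ -0.0019317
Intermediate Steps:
f(C, I) = 3 - C - I (f(C, I) = 3 - (C + I) = 3 + (-C - I) = 3 - C - I)
y(m) = -3*(3 - m)² (y(m) = -3*(m + (3 - m - m))² = -3*(m + (3 - 2*m))² = -3*(3 - m)²)
j = 3 (j = 3 - (-3*(-3 + 5)²)*((6 - 1*15) + 9) = 3 - (-3*2²)*((6 - 15) + 9) = 3 - (-3*4)*(-9 + 9) = 3 - (-12)*0 = 3 - 1*0 = 3 + 0 = 3)
j/(-1538 - M(v)) = 3/(-1538 - 1*15) = 3/(-1538 - 15) = 3/(-1553) = 3*(-1/1553) = -3/1553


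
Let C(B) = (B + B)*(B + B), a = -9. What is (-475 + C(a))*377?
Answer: -56927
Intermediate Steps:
C(B) = 4*B² (C(B) = (2*B)*(2*B) = 4*B²)
(-475 + C(a))*377 = (-475 + 4*(-9)²)*377 = (-475 + 4*81)*377 = (-475 + 324)*377 = -151*377 = -56927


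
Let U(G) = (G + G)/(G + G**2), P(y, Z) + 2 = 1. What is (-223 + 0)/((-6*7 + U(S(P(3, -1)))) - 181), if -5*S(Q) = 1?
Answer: 446/441 ≈ 1.0113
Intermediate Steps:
P(y, Z) = -1 (P(y, Z) = -2 + 1 = -1)
S(Q) = -1/5 (S(Q) = -1/5*1 = -1/5)
U(G) = 2*G/(G + G**2) (U(G) = (2*G)/(G + G**2) = 2*G/(G + G**2))
(-223 + 0)/((-6*7 + U(S(P(3, -1)))) - 181) = (-223 + 0)/((-6*7 + 2/(1 - 1/5)) - 181) = -223/((-42 + 2/(4/5)) - 181) = -223/((-42 + 2*(5/4)) - 181) = -223/((-42 + 5/2) - 181) = -223/(-79/2 - 181) = -223/(-441/2) = -223*(-2/441) = 446/441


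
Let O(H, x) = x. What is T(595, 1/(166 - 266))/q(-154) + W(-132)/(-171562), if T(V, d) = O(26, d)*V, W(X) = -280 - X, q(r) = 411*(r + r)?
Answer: 28222597/31025272080 ≈ 0.00090966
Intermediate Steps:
q(r) = 822*r (q(r) = 411*(2*r) = 822*r)
T(V, d) = V*d (T(V, d) = d*V = V*d)
T(595, 1/(166 - 266))/q(-154) + W(-132)/(-171562) = (595/(166 - 266))/((822*(-154))) + (-280 - 1*(-132))/(-171562) = (595/(-100))/(-126588) + (-280 + 132)*(-1/171562) = (595*(-1/100))*(-1/126588) - 148*(-1/171562) = -119/20*(-1/126588) + 74/85781 = 17/361680 + 74/85781 = 28222597/31025272080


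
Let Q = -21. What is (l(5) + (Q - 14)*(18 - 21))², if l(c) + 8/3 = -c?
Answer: 85264/9 ≈ 9473.8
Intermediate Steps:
l(c) = -8/3 - c
(l(5) + (Q - 14)*(18 - 21))² = ((-8/3 - 1*5) + (-21 - 14)*(18 - 21))² = ((-8/3 - 5) - 35*(-3))² = (-23/3 + 105)² = (292/3)² = 85264/9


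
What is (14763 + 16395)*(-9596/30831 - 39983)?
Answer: -12803086721034/10277 ≈ -1.2458e+9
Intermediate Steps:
(14763 + 16395)*(-9596/30831 - 39983) = 31158*(-9596*1/30831 - 39983) = 31158*(-9596/30831 - 39983) = 31158*(-1232725469/30831) = -12803086721034/10277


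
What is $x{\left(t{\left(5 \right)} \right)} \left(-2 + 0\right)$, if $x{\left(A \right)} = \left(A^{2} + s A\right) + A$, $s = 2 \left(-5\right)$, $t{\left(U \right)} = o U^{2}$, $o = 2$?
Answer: $-4100$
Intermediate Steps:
$t{\left(U \right)} = 2 U^{2}$
$s = -10$
$x{\left(A \right)} = A^{2} - 9 A$ ($x{\left(A \right)} = \left(A^{2} - 10 A\right) + A = A^{2} - 9 A$)
$x{\left(t{\left(5 \right)} \right)} \left(-2 + 0\right) = 2 \cdot 5^{2} \left(-9 + 2 \cdot 5^{2}\right) \left(-2 + 0\right) = 2 \cdot 25 \left(-9 + 2 \cdot 25\right) \left(-2\right) = 50 \left(-9 + 50\right) \left(-2\right) = 50 \cdot 41 \left(-2\right) = 2050 \left(-2\right) = -4100$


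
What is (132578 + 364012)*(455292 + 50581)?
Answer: 251211473070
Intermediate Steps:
(132578 + 364012)*(455292 + 50581) = 496590*505873 = 251211473070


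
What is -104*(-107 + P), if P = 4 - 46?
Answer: 15496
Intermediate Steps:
P = -42
-104*(-107 + P) = -104*(-107 - 42) = -104*(-149) = 15496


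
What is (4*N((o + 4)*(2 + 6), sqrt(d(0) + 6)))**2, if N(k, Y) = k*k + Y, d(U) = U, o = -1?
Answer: 5308512 + 18432*sqrt(6) ≈ 5.3537e+6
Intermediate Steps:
N(k, Y) = Y + k**2 (N(k, Y) = k**2 + Y = Y + k**2)
(4*N((o + 4)*(2 + 6), sqrt(d(0) + 6)))**2 = (4*(sqrt(0 + 6) + ((-1 + 4)*(2 + 6))**2))**2 = (4*(sqrt(6) + (3*8)**2))**2 = (4*(sqrt(6) + 24**2))**2 = (4*(sqrt(6) + 576))**2 = (4*(576 + sqrt(6)))**2 = (2304 + 4*sqrt(6))**2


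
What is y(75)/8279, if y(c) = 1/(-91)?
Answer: -1/753389 ≈ -1.3273e-6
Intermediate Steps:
y(c) = -1/91
y(75)/8279 = -1/91/8279 = -1/91*1/8279 = -1/753389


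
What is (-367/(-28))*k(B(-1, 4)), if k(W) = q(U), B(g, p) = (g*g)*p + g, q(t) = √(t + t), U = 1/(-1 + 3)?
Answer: 367/28 ≈ 13.107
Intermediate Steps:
U = ½ (U = 1/2 = ½ ≈ 0.50000)
q(t) = √2*√t (q(t) = √(2*t) = √2*√t)
B(g, p) = g + p*g² (B(g, p) = g²*p + g = p*g² + g = g + p*g²)
k(W) = 1 (k(W) = √2*√(½) = √2*(√2/2) = 1)
(-367/(-28))*k(B(-1, 4)) = -367/(-28)*1 = -367*(-1/28)*1 = (367/28)*1 = 367/28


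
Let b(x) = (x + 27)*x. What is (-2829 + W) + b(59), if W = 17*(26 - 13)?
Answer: 2466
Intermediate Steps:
b(x) = x*(27 + x) (b(x) = (27 + x)*x = x*(27 + x))
W = 221 (W = 17*13 = 221)
(-2829 + W) + b(59) = (-2829 + 221) + 59*(27 + 59) = -2608 + 59*86 = -2608 + 5074 = 2466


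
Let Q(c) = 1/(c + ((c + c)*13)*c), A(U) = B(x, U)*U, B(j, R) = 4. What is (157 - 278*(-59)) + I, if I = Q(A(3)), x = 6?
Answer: 62195605/3756 ≈ 16559.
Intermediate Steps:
A(U) = 4*U
Q(c) = 1/(c + 26*c²) (Q(c) = 1/(c + ((2*c)*13)*c) = 1/(c + (26*c)*c) = 1/(c + 26*c²))
I = 1/3756 (I = 1/(((4*3))*(1 + 26*(4*3))) = 1/(12*(1 + 26*12)) = 1/(12*(1 + 312)) = (1/12)/313 = (1/12)*(1/313) = 1/3756 ≈ 0.00026624)
(157 - 278*(-59)) + I = (157 - 278*(-59)) + 1/3756 = (157 + 16402) + 1/3756 = 16559 + 1/3756 = 62195605/3756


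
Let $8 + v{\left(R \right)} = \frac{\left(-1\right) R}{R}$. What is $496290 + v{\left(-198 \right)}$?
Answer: $496281$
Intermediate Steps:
$v{\left(R \right)} = -9$ ($v{\left(R \right)} = -8 + \frac{\left(-1\right) R}{R} = -8 - 1 = -9$)
$496290 + v{\left(-198 \right)} = 496290 - 9 = 496281$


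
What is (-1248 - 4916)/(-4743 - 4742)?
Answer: 6164/9485 ≈ 0.64987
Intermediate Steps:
(-1248 - 4916)/(-4743 - 4742) = -6164/(-9485) = -6164*(-1/9485) = 6164/9485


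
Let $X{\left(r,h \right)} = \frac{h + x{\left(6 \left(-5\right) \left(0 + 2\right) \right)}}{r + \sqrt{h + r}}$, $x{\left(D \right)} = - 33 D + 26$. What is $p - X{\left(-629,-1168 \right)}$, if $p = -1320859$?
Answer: $- \frac{262479516070}{198719} + \frac{419 i \sqrt{1797}}{198719} \approx -1.3209 \cdot 10^{6} + 0.089382 i$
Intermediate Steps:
$x{\left(D \right)} = 26 - 33 D$
$X{\left(r,h \right)} = \frac{2006 + h}{r + \sqrt{h + r}}$ ($X{\left(r,h \right)} = \frac{h - \left(-26 + 33 \cdot 6 \left(-5\right) \left(0 + 2\right)\right)}{r + \sqrt{h + r}} = \frac{h - \left(-26 + 33 \left(\left(-30\right) 2\right)\right)}{r + \sqrt{h + r}} = \frac{h + \left(26 - -1980\right)}{r + \sqrt{h + r}} = \frac{h + \left(26 + 1980\right)}{r + \sqrt{h + r}} = \frac{h + 2006}{r + \sqrt{h + r}} = \frac{2006 + h}{r + \sqrt{h + r}}$)
$p - X{\left(-629,-1168 \right)} = -1320859 - \frac{2006 - 1168}{-629 + \sqrt{-1168 - 629}} = -1320859 - \frac{1}{-629 + \sqrt{-1797}} \cdot 838 = -1320859 - \frac{1}{-629 + i \sqrt{1797}} \cdot 838 = -1320859 - \frac{838}{-629 + i \sqrt{1797}}$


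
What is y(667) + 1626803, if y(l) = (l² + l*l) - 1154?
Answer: 2515427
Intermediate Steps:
y(l) = -1154 + 2*l² (y(l) = (l² + l²) - 1154 = 2*l² - 1154 = -1154 + 2*l²)
y(667) + 1626803 = (-1154 + 2*667²) + 1626803 = (-1154 + 2*444889) + 1626803 = (-1154 + 889778) + 1626803 = 888624 + 1626803 = 2515427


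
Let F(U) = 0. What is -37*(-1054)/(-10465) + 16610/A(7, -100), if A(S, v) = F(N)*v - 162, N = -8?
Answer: -90070663/847665 ≈ -106.26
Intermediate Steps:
A(S, v) = -162 (A(S, v) = 0*v - 162 = 0 - 162 = -162)
-37*(-1054)/(-10465) + 16610/A(7, -100) = -37*(-1054)/(-10465) + 16610/(-162) = 38998*(-1/10465) + 16610*(-1/162) = -38998/10465 - 8305/81 = -90070663/847665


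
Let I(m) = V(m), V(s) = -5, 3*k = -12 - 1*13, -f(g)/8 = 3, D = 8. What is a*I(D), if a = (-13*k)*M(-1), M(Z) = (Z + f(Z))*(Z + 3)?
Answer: 81250/3 ≈ 27083.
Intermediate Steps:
f(g) = -24 (f(g) = -8*3 = -24)
k = -25/3 (k = (-12 - 1*13)/3 = (-12 - 13)/3 = (1/3)*(-25) = -25/3 ≈ -8.3333)
I(m) = -5
M(Z) = (-24 + Z)*(3 + Z) (M(Z) = (Z - 24)*(Z + 3) = (-24 + Z)*(3 + Z))
a = -16250/3 (a = (-13*(-25/3))*(-72 + (-1)**2 - 21*(-1)) = 325*(-72 + 1 + 21)/3 = (325/3)*(-50) = -16250/3 ≈ -5416.7)
a*I(D) = -16250/3*(-5) = 81250/3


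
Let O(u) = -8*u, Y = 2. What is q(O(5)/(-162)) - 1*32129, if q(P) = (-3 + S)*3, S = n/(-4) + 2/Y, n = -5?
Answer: -128525/4 ≈ -32131.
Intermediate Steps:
S = 9/4 (S = -5/(-4) + 2/2 = -5*(-¼) + 2*(½) = 5/4 + 1 = 9/4 ≈ 2.2500)
q(P) = -9/4 (q(P) = (-3 + 9/4)*3 = -¾*3 = -9/4)
q(O(5)/(-162)) - 1*32129 = -9/4 - 1*32129 = -9/4 - 32129 = -128525/4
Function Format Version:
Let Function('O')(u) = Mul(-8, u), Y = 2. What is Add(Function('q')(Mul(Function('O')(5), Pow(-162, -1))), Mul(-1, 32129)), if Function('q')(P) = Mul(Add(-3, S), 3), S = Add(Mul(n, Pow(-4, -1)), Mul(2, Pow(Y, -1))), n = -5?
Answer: Rational(-128525, 4) ≈ -32131.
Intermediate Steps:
S = Rational(9, 4) (S = Add(Mul(-5, Pow(-4, -1)), Mul(2, Pow(2, -1))) = Add(Mul(-5, Rational(-1, 4)), Mul(2, Rational(1, 2))) = Add(Rational(5, 4), 1) = Rational(9, 4) ≈ 2.2500)
Function('q')(P) = Rational(-9, 4) (Function('q')(P) = Mul(Add(-3, Rational(9, 4)), 3) = Mul(Rational(-3, 4), 3) = Rational(-9, 4))
Add(Function('q')(Mul(Function('O')(5), Pow(-162, -1))), Mul(-1, 32129)) = Add(Rational(-9, 4), Mul(-1, 32129)) = Add(Rational(-9, 4), -32129) = Rational(-128525, 4)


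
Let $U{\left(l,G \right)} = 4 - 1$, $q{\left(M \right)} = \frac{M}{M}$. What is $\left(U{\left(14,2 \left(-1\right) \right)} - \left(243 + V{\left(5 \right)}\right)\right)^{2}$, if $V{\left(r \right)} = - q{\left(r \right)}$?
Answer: $57121$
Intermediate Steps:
$q{\left(M \right)} = 1$
$V{\left(r \right)} = -1$ ($V{\left(r \right)} = \left(-1\right) 1 = -1$)
$U{\left(l,G \right)} = 3$ ($U{\left(l,G \right)} = 4 - 1 = 3$)
$\left(U{\left(14,2 \left(-1\right) \right)} - \left(243 + V{\left(5 \right)}\right)\right)^{2} = \left(3 - 242\right)^{2} = \left(-239\right)^{2} = 57121$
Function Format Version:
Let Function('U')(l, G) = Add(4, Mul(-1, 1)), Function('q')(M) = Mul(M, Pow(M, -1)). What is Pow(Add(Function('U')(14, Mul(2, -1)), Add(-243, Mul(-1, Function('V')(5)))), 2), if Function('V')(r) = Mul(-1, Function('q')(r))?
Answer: 57121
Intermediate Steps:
Function('q')(M) = 1
Function('V')(r) = -1 (Function('V')(r) = Mul(-1, 1) = -1)
Function('U')(l, G) = 3 (Function('U')(l, G) = Add(4, -1) = 3)
Pow(Add(Function('U')(14, Mul(2, -1)), Add(-243, Mul(-1, Function('V')(5)))), 2) = Pow(Add(3, Add(-243, Mul(-1, -1))), 2) = Pow(Add(3, Add(-243, 1)), 2) = Pow(Add(3, -242), 2) = Pow(-239, 2) = 57121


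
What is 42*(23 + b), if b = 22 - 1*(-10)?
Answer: 2310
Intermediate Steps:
b = 32 (b = 22 + 10 = 32)
42*(23 + b) = 42*(23 + 32) = 42*55 = 2310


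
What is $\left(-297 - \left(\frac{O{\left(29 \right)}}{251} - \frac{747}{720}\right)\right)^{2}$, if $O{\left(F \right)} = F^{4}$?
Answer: $\frac{3909426520515649}{403206400} \approx 9.6958 \cdot 10^{6}$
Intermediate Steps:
$\left(-297 - \left(\frac{O{\left(29 \right)}}{251} - \frac{747}{720}\right)\right)^{2} = \left(-297 - \left(\frac{29^{4}}{251} - \frac{747}{720}\right)\right)^{2} = \left(-297 - \left(707281 \cdot \frac{1}{251} - \frac{83}{80}\right)\right)^{2} = \left(-297 - \left(\frac{707281}{251} - \frac{83}{80}\right)\right)^{2} = \left(-297 - \frac{56561647}{20080}\right)^{2} = \left(- \frac{62525407}{20080}\right)^{2} = \frac{3909426520515649}{403206400}$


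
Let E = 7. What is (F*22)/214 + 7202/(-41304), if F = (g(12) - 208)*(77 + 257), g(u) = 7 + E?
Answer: -14720222219/2209764 ≈ -6661.4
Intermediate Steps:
g(u) = 14 (g(u) = 7 + 7 = 14)
F = -64796 (F = (14 - 208)*(77 + 257) = -194*334 = -64796)
(F*22)/214 + 7202/(-41304) = -64796*22/214 + 7202/(-41304) = -1425512*1/214 + 7202*(-1/41304) = -712756/107 - 3601/20652 = -14720222219/2209764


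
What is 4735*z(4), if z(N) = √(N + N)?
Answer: 9470*√2 ≈ 13393.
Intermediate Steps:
z(N) = √2*√N (z(N) = √(2*N) = √2*√N)
4735*z(4) = 4735*(√2*√4) = 4735*(√2*2) = 4735*(2*√2) = 9470*√2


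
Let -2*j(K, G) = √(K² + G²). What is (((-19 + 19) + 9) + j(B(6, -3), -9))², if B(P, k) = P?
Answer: 441/4 - 27*√13 ≈ 12.900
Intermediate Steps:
j(K, G) = -√(G² + K²)/2 (j(K, G) = -√(K² + G²)/2 = -√(G² + K²)/2)
(((-19 + 19) + 9) + j(B(6, -3), -9))² = (((-19 + 19) + 9) - √((-9)² + 6²)/2)² = ((0 + 9) - √(81 + 36)/2)² = (9 - 3*√13/2)²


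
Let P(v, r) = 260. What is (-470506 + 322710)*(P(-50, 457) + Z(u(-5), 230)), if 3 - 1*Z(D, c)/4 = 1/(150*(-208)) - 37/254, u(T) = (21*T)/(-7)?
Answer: -9976988452123/247650 ≈ -4.0287e+7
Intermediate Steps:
u(T) = -3*T (u(T) = (21*T)*(-1/7) = -3*T)
Z(D, c) = 12464527/990600 (Z(D, c) = 12 - 4*(1/(150*(-208)) - 37/254) = 12 - 4*((1/150)*(-1/208) - 37*1/254) = 12 - 4*(-1/31200 - 37/254) = 12 - 4*(-577327/3962400) = 12 + 577327/990600 = 12464527/990600)
(-470506 + 322710)*(P(-50, 457) + Z(u(-5), 230)) = (-470506 + 322710)*(260 + 12464527/990600) = -147796*270020527/990600 = -9976988452123/247650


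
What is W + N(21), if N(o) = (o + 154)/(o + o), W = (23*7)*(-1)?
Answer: -941/6 ≈ -156.83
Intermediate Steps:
W = -161 (W = 161*(-1) = -161)
N(o) = (154 + o)/(2*o) (N(o) = (154 + o)/((2*o)) = (154 + o)*(1/(2*o)) = (154 + o)/(2*o))
W + N(21) = -161 + (½)*(154 + 21)/21 = -161 + (½)*(1/21)*175 = -161 + 25/6 = -941/6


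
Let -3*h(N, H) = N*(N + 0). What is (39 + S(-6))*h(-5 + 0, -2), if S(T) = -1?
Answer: -950/3 ≈ -316.67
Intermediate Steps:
h(N, H) = -N²/3 (h(N, H) = -N*(N + 0)/3 = -N*N/3 = -N²/3)
(39 + S(-6))*h(-5 + 0, -2) = (39 - 1)*(-(-5 + 0)²/3) = 38*(-⅓*(-5)²) = 38*(-⅓*25) = 38*(-25/3) = -950/3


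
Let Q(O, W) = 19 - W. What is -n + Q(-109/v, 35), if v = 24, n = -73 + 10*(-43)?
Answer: 487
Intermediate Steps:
n = -503 (n = -73 - 430 = -503)
-n + Q(-109/v, 35) = -1*(-503) + (19 - 1*35) = 503 + (19 - 35) = 503 - 16 = 487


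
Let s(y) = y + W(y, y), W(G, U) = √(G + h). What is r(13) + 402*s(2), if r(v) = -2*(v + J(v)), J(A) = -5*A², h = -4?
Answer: 2468 + 402*I*√2 ≈ 2468.0 + 568.51*I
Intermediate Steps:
W(G, U) = √(-4 + G) (W(G, U) = √(G - 4) = √(-4 + G))
r(v) = -2*v + 10*v² (r(v) = -2*(v - 5*v²) = -2*v + 10*v²)
s(y) = y + √(-4 + y)
r(13) + 402*s(2) = 2*13*(-1 + 5*13) + 402*(2 + √(-4 + 2)) = 2*13*(-1 + 65) + 402*(2 + √(-2)) = 2*13*64 + 402*(2 + I*√2) = 1664 + (804 + 402*I*√2) = 2468 + 402*I*√2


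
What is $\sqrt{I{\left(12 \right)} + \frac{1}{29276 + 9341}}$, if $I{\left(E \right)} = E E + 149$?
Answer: $\frac{3 \sqrt{91775454}}{1679} \approx 17.117$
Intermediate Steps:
$I{\left(E \right)} = 149 + E^{2}$ ($I{\left(E \right)} = E^{2} + 149 = 149 + E^{2}$)
$\sqrt{I{\left(12 \right)} + \frac{1}{29276 + 9341}} = \sqrt{\left(149 + 12^{2}\right) + \frac{1}{29276 + 9341}} = \sqrt{\left(149 + 144\right) + \frac{1}{38617}} = \sqrt{293 + \frac{1}{38617}} = \sqrt{\frac{11314782}{38617}} = \frac{3 \sqrt{91775454}}{1679}$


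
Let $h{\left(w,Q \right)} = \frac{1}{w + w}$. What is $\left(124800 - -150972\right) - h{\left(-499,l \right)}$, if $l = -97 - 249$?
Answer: $\frac{275220457}{998} \approx 2.7577 \cdot 10^{5}$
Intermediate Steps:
$l = -346$
$h{\left(w,Q \right)} = \frac{1}{2 w}$
$\left(124800 - -150972\right) - h{\left(-499,l \right)} = \left(124800 - -150972\right) - \frac{1}{2 \left(-499\right)} = \left(124800 + 150972\right) - \frac{1}{2} \left(- \frac{1}{499}\right) = 275772 - - \frac{1}{998} = 275772 + \frac{1}{998} = \frac{275220457}{998}$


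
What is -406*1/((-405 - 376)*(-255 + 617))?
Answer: 203/141361 ≈ 0.0014360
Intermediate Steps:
-406*1/((-405 - 376)*(-255 + 617)) = -406/(362*(-781)) = -406/(-282722) = -406*(-1/282722) = 203/141361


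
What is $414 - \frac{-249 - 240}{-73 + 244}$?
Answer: $\frac{23761}{57} \approx 416.86$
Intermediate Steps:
$414 - \frac{-249 - 240}{-73 + 244} = 414 - - \frac{489}{171} = 414 - \left(-489\right) \frac{1}{171} = 414 - - \frac{163}{57} = 414 + \frac{163}{57} = \frac{23761}{57}$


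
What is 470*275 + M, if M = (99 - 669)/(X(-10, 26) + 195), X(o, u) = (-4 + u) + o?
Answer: 8918060/69 ≈ 1.2925e+5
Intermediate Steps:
X(o, u) = -4 + o + u
M = -190/69 (M = (99 - 669)/((-4 - 10 + 26) + 195) = -570/(12 + 195) = -570/207 = -570*1/207 = -190/69 ≈ -2.7536)
470*275 + M = 470*275 - 190/69 = 129250 - 190/69 = 8918060/69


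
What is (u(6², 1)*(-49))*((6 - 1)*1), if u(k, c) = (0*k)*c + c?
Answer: -245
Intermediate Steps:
u(k, c) = c (u(k, c) = 0*c + c = 0 + c = c)
(u(6², 1)*(-49))*((6 - 1)*1) = (1*(-49))*((6 - 1)*1) = -245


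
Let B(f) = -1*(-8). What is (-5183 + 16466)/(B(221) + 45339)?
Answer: 11283/45347 ≈ 0.24881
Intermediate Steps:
B(f) = 8
(-5183 + 16466)/(B(221) + 45339) = (-5183 + 16466)/(8 + 45339) = 11283/45347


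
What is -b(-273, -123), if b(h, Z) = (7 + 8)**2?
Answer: -225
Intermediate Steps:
b(h, Z) = 225 (b(h, Z) = 15**2 = 225)
-b(-273, -123) = -1*225 = -225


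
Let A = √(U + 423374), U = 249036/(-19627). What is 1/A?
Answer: √163086875691674/8309312462 ≈ 0.0015369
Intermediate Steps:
U = -249036/19627 (U = 249036*(-1/19627) = -249036/19627 ≈ -12.688)
A = √163086875691674/19627 (A = √(-249036/19627 + 423374) = √(8309312462/19627) = √163086875691674/19627 ≈ 650.66)
1/A = 1/(√163086875691674/19627) = √163086875691674/8309312462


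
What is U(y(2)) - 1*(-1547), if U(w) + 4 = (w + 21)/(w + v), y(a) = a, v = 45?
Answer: 72544/47 ≈ 1543.5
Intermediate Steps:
U(w) = -4 + (21 + w)/(45 + w) (U(w) = -4 + (w + 21)/(w + 45) = -4 + (21 + w)/(45 + w))
U(y(2)) - 1*(-1547) = 3*(-53 - 1*2)/(45 + 2) - 1*(-1547) = 3*(-53 - 2)/47 + 1547 = 3*(1/47)*(-55) + 1547 = -165/47 + 1547 = 72544/47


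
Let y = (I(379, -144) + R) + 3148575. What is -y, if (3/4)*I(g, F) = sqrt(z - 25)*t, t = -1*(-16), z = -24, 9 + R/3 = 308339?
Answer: -4073565 - 448*I/3 ≈ -4.0736e+6 - 149.33*I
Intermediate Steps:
R = 924990 (R = -27 + 3*308339 = -27 + 925017 = 924990)
t = 16
I(g, F) = 448*I/3 (I(g, F) = 4*(sqrt(-24 - 25)*16)/3 = 4*(sqrt(-49)*16)/3 = 4*((7*I)*16)/3 = 4*(112*I)/3 = 448*I/3)
y = 4073565 + 448*I/3 (y = (448*I/3 + 924990) + 3148575 = (924990 + 448*I/3) + 3148575 = 4073565 + 448*I/3 ≈ 4.0736e+6 + 149.33*I)
-y = -(4073565 + 448*I/3) = -4073565 - 448*I/3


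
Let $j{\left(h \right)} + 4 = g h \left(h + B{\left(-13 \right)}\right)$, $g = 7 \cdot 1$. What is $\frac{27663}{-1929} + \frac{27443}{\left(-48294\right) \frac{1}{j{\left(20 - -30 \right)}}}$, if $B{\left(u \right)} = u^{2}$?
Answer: $- \frac{676464530714}{15526521} \approx -43568.0$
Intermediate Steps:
$g = 7$
$j{\left(h \right)} = -4 + 7 h \left(169 + h\right)$ ($j{\left(h \right)} = -4 + 7 h \left(h + \left(-13\right)^{2}\right) = -4 + 7 h \left(h + 169\right) = -4 + 7 h \left(169 + h\right)$)
$\frac{27663}{-1929} + \frac{27443}{\left(-48294\right) \frac{1}{j{\left(20 - -30 \right)}}} = \frac{27663}{-1929} + \frac{27443}{\left(-48294\right) \frac{1}{-4 + 7 \left(20 - -30\right)^{2} + 1183 \left(20 - -30\right)}} = 27663 \left(- \frac{1}{1929}\right) + \frac{27443}{\left(-48294\right) \frac{1}{-4 + 7 \left(20 + 30\right)^{2} + 1183 \left(20 + 30\right)}} = - \frac{9221}{643} + \frac{27443}{\left(-48294\right) \frac{1}{-4 + 7 \cdot 50^{2} + 1183 \cdot 50}} = - \frac{9221}{643} + \frac{27443}{\left(-48294\right) \frac{1}{-4 + 7 \cdot 2500 + 59150}} = - \frac{9221}{643} + \frac{27443}{\left(-48294\right) \frac{1}{-4 + 17500 + 59150}} = - \frac{9221}{643} + \frac{27443}{\left(-48294\right) \frac{1}{76646}} = - \frac{9221}{643} + \frac{27443}{- \frac{24147}{38323}} = - \frac{9221}{643} + 27443 \left(- \frac{38323}{24147}\right) = - \frac{9221}{643} - \frac{1051698089}{24147} = - \frac{676464530714}{15526521}$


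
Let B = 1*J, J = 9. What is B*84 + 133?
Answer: 889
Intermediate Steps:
B = 9 (B = 1*9 = 9)
B*84 + 133 = 9*84 + 133 = 756 + 133 = 889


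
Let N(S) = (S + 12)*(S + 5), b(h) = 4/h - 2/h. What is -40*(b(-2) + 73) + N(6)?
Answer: -2682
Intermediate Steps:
b(h) = 2/h
N(S) = (5 + S)*(12 + S) (N(S) = (12 + S)*(5 + S) = (5 + S)*(12 + S))
-40*(b(-2) + 73) + N(6) = -40*(2/(-2) + 73) + (60 + 6² + 17*6) = -40*(2*(-½) + 73) + (60 + 36 + 102) = -40*(-1 + 73) + 198 = -40*72 + 198 = -2880 + 198 = -2682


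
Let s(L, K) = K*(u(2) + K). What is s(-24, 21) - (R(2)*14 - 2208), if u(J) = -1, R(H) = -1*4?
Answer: 2684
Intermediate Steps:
R(H) = -4
s(L, K) = K*(-1 + K)
s(-24, 21) - (R(2)*14 - 2208) = 21*(-1 + 21) - (-4*14 - 2208) = 21*20 - (-56 - 2208) = 420 - 1*(-2264) = 420 + 2264 = 2684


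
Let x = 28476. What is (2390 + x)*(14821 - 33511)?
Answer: -576885540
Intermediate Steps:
(2390 + x)*(14821 - 33511) = (2390 + 28476)*(14821 - 33511) = 30866*(-18690) = -576885540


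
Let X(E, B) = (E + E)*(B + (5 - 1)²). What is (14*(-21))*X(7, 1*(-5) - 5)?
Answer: -24696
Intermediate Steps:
X(E, B) = 2*E*(16 + B) (X(E, B) = (2*E)*(B + 4²) = (2*E)*(B + 16) = (2*E)*(16 + B) = 2*E*(16 + B))
(14*(-21))*X(7, 1*(-5) - 5) = (14*(-21))*(2*7*(16 + (1*(-5) - 5))) = -588*7*(16 + (-5 - 5)) = -588*7*(16 - 10) = -588*7*6 = -294*84 = -24696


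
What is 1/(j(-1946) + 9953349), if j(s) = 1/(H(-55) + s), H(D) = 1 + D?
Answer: 2000/19906697999 ≈ 1.0047e-7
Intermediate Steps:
j(s) = 1/(-54 + s) (j(s) = 1/((1 - 55) + s) = 1/(-54 + s))
1/(j(-1946) + 9953349) = 1/(1/(-54 - 1946) + 9953349) = 1/(1/(-2000) + 9953349) = 1/(-1/2000 + 9953349) = 1/(19906697999/2000) = 2000/19906697999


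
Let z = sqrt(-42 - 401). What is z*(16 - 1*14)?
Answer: 2*I*sqrt(443) ≈ 42.095*I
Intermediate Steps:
z = I*sqrt(443) (z = sqrt(-443) = I*sqrt(443) ≈ 21.048*I)
z*(16 - 1*14) = (I*sqrt(443))*(16 - 1*14) = (I*sqrt(443))*(16 - 14) = (I*sqrt(443))*2 = 2*I*sqrt(443)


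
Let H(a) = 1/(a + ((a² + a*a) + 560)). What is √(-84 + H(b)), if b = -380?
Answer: I*√1753698176155/144490 ≈ 9.1651*I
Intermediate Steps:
H(a) = 1/(560 + a + 2*a²) (H(a) = 1/(a + ((a² + a²) + 560)) = 1/(a + (2*a² + 560)) = 1/(a + (560 + 2*a²)) = 1/(560 + a + 2*a²))
√(-84 + H(b)) = √(-84 + 1/(560 - 380 + 2*(-380)²)) = √(-84 + 1/(560 - 380 + 2*144400)) = √(-84 + 1/(560 - 380 + 288800)) = √(-84 + 1/288980) = √(-24274319/288980) = I*√1753698176155/144490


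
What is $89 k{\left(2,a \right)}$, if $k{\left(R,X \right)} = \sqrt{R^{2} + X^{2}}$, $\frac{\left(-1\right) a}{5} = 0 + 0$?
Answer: $178$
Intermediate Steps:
$a = 0$ ($a = - 5 \left(0 + 0\right) = \left(-5\right) 0 = 0$)
$89 k{\left(2,a \right)} = 89 \sqrt{2^{2} + 0^{2}} = 89 \sqrt{4 + 0} = 89 \sqrt{4} = 89 \cdot 2 = 178$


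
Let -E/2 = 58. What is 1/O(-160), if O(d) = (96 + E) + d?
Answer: -1/180 ≈ -0.0055556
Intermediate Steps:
E = -116 (E = -2*58 = -116)
O(d) = -20 + d (O(d) = (96 - 116) + d = -20 + d)
1/O(-160) = 1/(-20 - 160) = 1/(-180) = -1/180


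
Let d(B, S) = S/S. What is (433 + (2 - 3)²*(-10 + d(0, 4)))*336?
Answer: 142464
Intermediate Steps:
d(B, S) = 1
(433 + (2 - 3)²*(-10 + d(0, 4)))*336 = (433 + (2 - 3)²*(-10 + 1))*336 = (433 + (-1)²*(-9))*336 = (433 + 1*(-9))*336 = (433 - 9)*336 = 424*336 = 142464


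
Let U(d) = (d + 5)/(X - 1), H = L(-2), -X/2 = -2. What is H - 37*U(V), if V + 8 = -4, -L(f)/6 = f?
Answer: 295/3 ≈ 98.333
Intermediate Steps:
X = 4 (X = -2*(-2) = 4)
L(f) = -6*f
V = -12 (V = -8 - 4 = -12)
H = 12 (H = -6*(-2) = 12)
U(d) = 5/3 + d/3 (U(d) = (d + 5)/(4 - 1) = (5 + d)/3 = (5 + d)*(⅓) = 5/3 + d/3)
H - 37*U(V) = 12 - 37*(5/3 + (⅓)*(-12)) = 12 - 37*(5/3 - 4) = 12 - 37*(-7/3) = 12 + 259/3 = 295/3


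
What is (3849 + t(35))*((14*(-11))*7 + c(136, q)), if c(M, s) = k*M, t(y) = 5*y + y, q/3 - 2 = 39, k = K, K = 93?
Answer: 46962630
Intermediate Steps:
k = 93
q = 123 (q = 6 + 3*39 = 6 + 117 = 123)
t(y) = 6*y
c(M, s) = 93*M
(3849 + t(35))*((14*(-11))*7 + c(136, q)) = (3849 + 6*35)*((14*(-11))*7 + 93*136) = (3849 + 210)*(-154*7 + 12648) = 4059*(-1078 + 12648) = 4059*11570 = 46962630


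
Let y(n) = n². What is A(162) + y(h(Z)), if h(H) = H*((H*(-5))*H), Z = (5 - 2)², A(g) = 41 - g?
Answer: 13285904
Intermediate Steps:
Z = 9 (Z = 3² = 9)
h(H) = -5*H³ (h(H) = H*((-5*H)*H) = H*(-5*H²) = -5*H³)
A(162) + y(h(Z)) = (41 - 1*162) + (-5*9³)² = (41 - 162) + (-5*729)² = -121 + (-3645)² = -121 + 13286025 = 13285904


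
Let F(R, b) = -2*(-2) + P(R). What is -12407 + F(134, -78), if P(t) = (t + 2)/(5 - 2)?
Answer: -37073/3 ≈ -12358.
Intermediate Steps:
P(t) = 2/3 + t/3 (P(t) = (2 + t)/3 = (2 + t)*(1/3) = 2/3 + t/3)
F(R, b) = 14/3 + R/3 (F(R, b) = -2*(-2) + (2/3 + R/3) = 4 + (2/3 + R/3) = 14/3 + R/3)
-12407 + F(134, -78) = -12407 + (14/3 + (1/3)*134) = -12407 + (14/3 + 134/3) = -12407 + 148/3 = -37073/3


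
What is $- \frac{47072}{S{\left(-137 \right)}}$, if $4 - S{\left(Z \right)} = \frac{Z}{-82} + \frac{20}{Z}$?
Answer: $- \frac{528806848}{27807} \approx -19017.0$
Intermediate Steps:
$S{\left(Z \right)} = 4 - \frac{20}{Z} + \frac{Z}{82}$ ($S{\left(Z \right)} = 4 - \left(\frac{Z}{-82} + \frac{20}{Z}\right) = 4 - \left(Z \left(- \frac{1}{82}\right) + \frac{20}{Z}\right) = 4 - \left(- \frac{Z}{82} + \frac{20}{Z}\right) = 4 - \left(\frac{20}{Z} - \frac{Z}{82}\right) = 4 + \left(- \frac{20}{Z} + \frac{Z}{82}\right) = 4 - \frac{20}{Z} + \frac{Z}{82}$)
$- \frac{47072}{S{\left(-137 \right)}} = - \frac{47072}{4 - \frac{20}{-137} + \frac{1}{82} \left(-137\right)} = - \frac{47072}{4 - - \frac{20}{137} - \frac{137}{82}} = - \frac{47072}{4 + \frac{20}{137} - \frac{137}{82}} = - \frac{47072}{\frac{27807}{11234}} = \left(-47072\right) \frac{11234}{27807} = - \frac{528806848}{27807}$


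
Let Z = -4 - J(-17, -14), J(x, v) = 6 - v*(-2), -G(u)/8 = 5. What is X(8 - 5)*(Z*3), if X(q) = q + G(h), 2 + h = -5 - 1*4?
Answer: -1998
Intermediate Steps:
h = -11 (h = -2 + (-5 - 1*4) = -2 + (-5 - 4) = -2 - 9 = -11)
G(u) = -40 (G(u) = -8*5 = -40)
J(x, v) = 6 + 2*v (J(x, v) = 6 - (-2)*v = 6 + 2*v)
Z = 18 (Z = -4 - (6 + 2*(-14)) = -4 - (6 - 28) = -4 - 1*(-22) = -4 + 22 = 18)
X(q) = -40 + q (X(q) = q - 40 = -40 + q)
X(8 - 5)*(Z*3) = (-40 + (8 - 5))*(18*3) = (-40 + 3)*54 = -37*54 = -1998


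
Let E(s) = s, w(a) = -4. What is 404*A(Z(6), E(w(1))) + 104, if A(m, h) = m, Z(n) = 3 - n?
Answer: -1108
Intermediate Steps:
404*A(Z(6), E(w(1))) + 104 = 404*(3 - 1*6) + 104 = 404*(3 - 6) + 104 = 404*(-3) + 104 = -1212 + 104 = -1108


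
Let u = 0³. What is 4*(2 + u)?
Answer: 8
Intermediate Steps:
u = 0
4*(2 + u) = 4*(2 + 0) = 4*2 = 8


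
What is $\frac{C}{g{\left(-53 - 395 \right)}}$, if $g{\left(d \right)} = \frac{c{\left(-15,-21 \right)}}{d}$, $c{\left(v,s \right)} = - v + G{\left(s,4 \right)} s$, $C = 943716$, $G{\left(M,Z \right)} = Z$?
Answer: $\frac{140928256}{23} \approx 6.1273 \cdot 10^{6}$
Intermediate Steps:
$c{\left(v,s \right)} = - v + 4 s$
$g{\left(d \right)} = - \frac{69}{d}$ ($g{\left(d \right)} = \frac{\left(-1\right) \left(-15\right) + 4 \left(-21\right)}{d} = \frac{15 - 84}{d} = - \frac{69}{d}$)
$\frac{C}{g{\left(-53 - 395 \right)}} = \frac{943716}{\left(-69\right) \frac{1}{-53 - 395}} = \frac{943716}{\left(-69\right) \frac{1}{-448}} = \frac{943716}{\left(-69\right) \left(- \frac{1}{448}\right)} = \frac{943716}{\frac{69}{448}} = 943716 \cdot \frac{448}{69} = \frac{140928256}{23}$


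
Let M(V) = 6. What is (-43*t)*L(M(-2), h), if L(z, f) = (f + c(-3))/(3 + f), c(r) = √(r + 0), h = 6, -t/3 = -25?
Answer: -2150 - 1075*I*√3/3 ≈ -2150.0 - 620.65*I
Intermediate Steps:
t = 75 (t = -3*(-25) = 75)
c(r) = √r
L(z, f) = (f + I*√3)/(3 + f) (L(z, f) = (f + √(-3))/(3 + f) = (f + I*√3)/(3 + f))
(-43*t)*L(M(-2), h) = (-43*75)*((6 + I*√3)/(3 + 6)) = -3225*(6 + I*√3)/9 = -1075*(6 + I*√3)/3 = -3225*(⅔ + I*√3/9) = -2150 - 1075*I*√3/3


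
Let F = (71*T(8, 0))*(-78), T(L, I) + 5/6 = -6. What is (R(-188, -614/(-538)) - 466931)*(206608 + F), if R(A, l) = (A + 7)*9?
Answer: -114539960560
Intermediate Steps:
T(L, I) = -41/6 (T(L, I) = -⅚ - 6 = -41/6)
R(A, l) = 63 + 9*A (R(A, l) = (7 + A)*9 = 63 + 9*A)
F = 37843 (F = (71*(-41/6))*(-78) = -2911/6*(-78) = 37843)
(R(-188, -614/(-538)) - 466931)*(206608 + F) = ((63 + 9*(-188)) - 466931)*(206608 + 37843) = ((63 - 1692) - 466931)*244451 = (-1629 - 466931)*244451 = -468560*244451 = -114539960560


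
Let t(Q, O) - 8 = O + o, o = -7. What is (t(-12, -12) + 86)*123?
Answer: 9225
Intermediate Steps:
t(Q, O) = 1 + O (t(Q, O) = 8 + (O - 7) = 8 + (-7 + O) = 1 + O)
(t(-12, -12) + 86)*123 = ((1 - 12) + 86)*123 = (-11 + 86)*123 = 75*123 = 9225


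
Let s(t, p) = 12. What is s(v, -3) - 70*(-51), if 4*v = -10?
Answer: 3582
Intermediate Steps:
v = -5/2 (v = (¼)*(-10) = -5/2 ≈ -2.5000)
s(v, -3) - 70*(-51) = 12 - 70*(-51) = 12 + 3570 = 3582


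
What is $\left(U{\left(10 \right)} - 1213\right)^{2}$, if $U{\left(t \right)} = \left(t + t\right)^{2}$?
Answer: $660969$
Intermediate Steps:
$U{\left(t \right)} = 4 t^{2}$ ($U{\left(t \right)} = \left(2 t\right)^{2} = 4 t^{2}$)
$\left(U{\left(10 \right)} - 1213\right)^{2} = \left(4 \cdot 10^{2} - 1213\right)^{2} = \left(4 \cdot 100 - 1213\right)^{2} = \left(400 - 1213\right)^{2} = \left(-813\right)^{2} = 660969$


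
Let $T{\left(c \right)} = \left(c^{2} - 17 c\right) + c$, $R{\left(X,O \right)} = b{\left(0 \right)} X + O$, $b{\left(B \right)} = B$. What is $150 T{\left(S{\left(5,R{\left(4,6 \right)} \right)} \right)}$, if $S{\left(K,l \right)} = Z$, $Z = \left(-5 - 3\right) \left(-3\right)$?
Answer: $28800$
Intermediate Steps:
$R{\left(X,O \right)} = O$ ($R{\left(X,O \right)} = 0 X + O = 0 + O = O$)
$Z = 24$ ($Z = \left(-8\right) \left(-3\right) = 24$)
$S{\left(K,l \right)} = 24$
$T{\left(c \right)} = c^{2} - 16 c$
$150 T{\left(S{\left(5,R{\left(4,6 \right)} \right)} \right)} = 150 \cdot 24 \left(-16 + 24\right) = 150 \cdot 24 \cdot 8 = 150 \cdot 192 = 28800$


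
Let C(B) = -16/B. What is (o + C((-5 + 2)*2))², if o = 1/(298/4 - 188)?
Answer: 3276100/463761 ≈ 7.0642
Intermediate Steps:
o = -2/227 (o = 1/(298*(¼) - 188) = 1/(149/2 - 188) = 1/(-227/2) = -2/227 ≈ -0.0088106)
(o + C((-5 + 2)*2))² = (-2/227 - 16*1/(2*(-5 + 2)))² = (-2/227 - 16/((-3*2)))² = (-2/227 - 16/(-6))² = (-2/227 - 16*(-⅙))² = (-2/227 + 8/3)² = (1810/681)² = 3276100/463761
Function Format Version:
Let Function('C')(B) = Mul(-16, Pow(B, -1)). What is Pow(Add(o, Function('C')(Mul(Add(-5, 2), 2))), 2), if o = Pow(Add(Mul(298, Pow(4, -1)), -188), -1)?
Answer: Rational(3276100, 463761) ≈ 7.0642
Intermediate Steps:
o = Rational(-2, 227) (o = Pow(Add(Mul(298, Rational(1, 4)), -188), -1) = Pow(Add(Rational(149, 2), -188), -1) = Pow(Rational(-227, 2), -1) = Rational(-2, 227) ≈ -0.0088106)
Pow(Add(o, Function('C')(Mul(Add(-5, 2), 2))), 2) = Pow(Add(Rational(-2, 227), Mul(-16, Pow(Mul(Add(-5, 2), 2), -1))), 2) = Pow(Add(Rational(-2, 227), Mul(-16, Pow(Mul(-3, 2), -1))), 2) = Pow(Add(Rational(-2, 227), Mul(-16, Pow(-6, -1))), 2) = Pow(Add(Rational(-2, 227), Mul(-16, Rational(-1, 6))), 2) = Pow(Add(Rational(-2, 227), Rational(8, 3)), 2) = Pow(Rational(1810, 681), 2) = Rational(3276100, 463761)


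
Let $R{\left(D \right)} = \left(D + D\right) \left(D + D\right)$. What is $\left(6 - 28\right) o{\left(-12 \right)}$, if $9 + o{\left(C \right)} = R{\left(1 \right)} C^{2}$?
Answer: $-12474$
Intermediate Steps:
$R{\left(D \right)} = 4 D^{2}$ ($R{\left(D \right)} = 2 D 2 D = 4 D^{2}$)
$o{\left(C \right)} = -9 + 4 C^{2}$ ($o{\left(C \right)} = -9 + 4 \cdot 1^{2} C^{2} = -9 + 4 \cdot 1 C^{2} = -9 + 4 C^{2}$)
$\left(6 - 28\right) o{\left(-12 \right)} = \left(6 - 28\right) \left(-9 + 4 \left(-12\right)^{2}\right) = - 22 \left(-9 + 4 \cdot 144\right) = - 22 \left(-9 + 576\right) = \left(-22\right) 567 = -12474$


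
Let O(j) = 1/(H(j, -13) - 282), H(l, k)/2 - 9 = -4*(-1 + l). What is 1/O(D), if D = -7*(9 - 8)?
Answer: -200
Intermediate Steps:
H(l, k) = 26 - 8*l (H(l, k) = 18 + 2*(-4*(-1 + l)) = 18 + 2*(4 - 4*l) = 18 + (8 - 8*l) = 26 - 8*l)
D = -7 (D = -7*1 = -7)
O(j) = 1/(-256 - 8*j) (O(j) = 1/((26 - 8*j) - 282) = 1/(-256 - 8*j))
1/O(D) = 1/(-1/(256 + 8*(-7))) = 1/(-1/(256 - 56)) = 1/(-1/200) = -200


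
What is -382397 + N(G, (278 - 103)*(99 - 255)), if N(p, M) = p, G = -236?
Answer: -382633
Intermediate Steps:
-382397 + N(G, (278 - 103)*(99 - 255)) = -382397 - 236 = -382633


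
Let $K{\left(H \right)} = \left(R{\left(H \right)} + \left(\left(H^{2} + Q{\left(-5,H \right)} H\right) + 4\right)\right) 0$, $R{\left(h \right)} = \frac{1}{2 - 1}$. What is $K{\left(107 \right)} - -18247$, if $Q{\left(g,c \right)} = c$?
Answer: $18247$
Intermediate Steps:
$R{\left(h \right)} = 1$ ($R{\left(h \right)} = 1^{-1} = 1$)
$K{\left(H \right)} = 0$ ($K{\left(H \right)} = \left(1 + \left(\left(H^{2} + H H\right) + 4\right)\right) 0 = \left(1 + \left(\left(H^{2} + H^{2}\right) + 4\right)\right) 0 = \left(1 + \left(2 H^{2} + 4\right)\right) 0 = \left(1 + \left(4 + 2 H^{2}\right)\right) 0 = \left(5 + 2 H^{2}\right) 0 = 0$)
$K{\left(107 \right)} - -18247 = 0 - -18247 = 0 + 18247 = 18247$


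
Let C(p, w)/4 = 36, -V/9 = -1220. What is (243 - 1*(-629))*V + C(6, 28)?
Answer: 9574704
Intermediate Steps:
V = 10980 (V = -9*(-1220) = 10980)
C(p, w) = 144 (C(p, w) = 4*36 = 144)
(243 - 1*(-629))*V + C(6, 28) = (243 - 1*(-629))*10980 + 144 = (243 + 629)*10980 + 144 = 872*10980 + 144 = 9574560 + 144 = 9574704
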